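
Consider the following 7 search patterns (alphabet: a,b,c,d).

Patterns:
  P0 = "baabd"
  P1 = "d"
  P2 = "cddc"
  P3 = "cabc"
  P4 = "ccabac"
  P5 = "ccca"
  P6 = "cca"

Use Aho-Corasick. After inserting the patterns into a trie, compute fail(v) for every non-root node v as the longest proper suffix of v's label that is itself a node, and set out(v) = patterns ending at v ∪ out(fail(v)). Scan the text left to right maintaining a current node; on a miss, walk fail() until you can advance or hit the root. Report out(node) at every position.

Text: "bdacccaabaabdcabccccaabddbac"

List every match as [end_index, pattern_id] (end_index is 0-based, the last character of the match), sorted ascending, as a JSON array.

Build:
Trie (insert patterns):
  0='ε' goto b→1 c→7 d→6
  1='b' goto a→2
  2='ba' goto a→3
  3='baa' goto b→4
  4='baab' goto d→5
  5='baabd' goto ·  ←P0
  6='d' goto ·  ←P1
  7='c' goto a→11 c→14 d→8
  8='cd' goto d→9
  9='cdd' goto c→10
  10='cddc' goto ·  ←P2
  11='ca' goto b→12
  12='cab' goto c→13
  13='cabc' goto ·  ←P3
  14='cc' goto a→15 c→19
  15='cca' goto b→16  ←P6
  16='ccab' goto a→17
  17='ccaba' goto c→18
  18='ccabac' goto ·  ←P4
  19='ccc' goto a→20
  20='ccca' goto ·  ←P5

BFS fail/out derivation:
  fail(1) 'b': from fail(0)=0 chase 'b': 0 ⇒ 0;  out=∅∪out(0)=∅
  fail(6) 'd': from fail(0)=0 chase 'd': 0 ⇒ 0;  out={1}∪out(0)={1}
  fail(7) 'c': from fail(0)=0 chase 'c': 0 ⇒ 0;  out=∅∪out(0)=∅
  fail(2) 'ba': from fail(1)=0 chase 'a': 0 ⇒ 0;  out=∅∪out(0)=∅
  fail(8) 'cd': from fail(7)=0 chase 'd': 0 ⇒ 6;  out=∅∪out(6)={1}
  fail(11) 'ca': from fail(7)=0 chase 'a': 0 ⇒ 0;  out=∅∪out(0)=∅
  fail(14) 'cc': from fail(7)=0 chase 'c': 0 ⇒ 7;  out=∅∪out(7)=∅
  fail(3) 'baa': from fail(2)=0 chase 'a': 0 ⇒ 0;  out=∅∪out(0)=∅
  fail(9) 'cdd': from fail(8)=6 chase 'd': 6→0 ⇒ 6;  out=∅∪out(6)={1}
  fail(12) 'cab': from fail(11)=0 chase 'b': 0 ⇒ 1;  out=∅∪out(1)=∅
  fail(15) 'cca': from fail(14)=7 chase 'a': 7 ⇒ 11;  out={6}∪out(11)={6}
  fail(19) 'ccc': from fail(14)=7 chase 'c': 7 ⇒ 14;  out=∅∪out(14)=∅
  fail(4) 'baab': from fail(3)=0 chase 'b': 0 ⇒ 1;  out=∅∪out(1)=∅
  fail(10) 'cddc': from fail(9)=6 chase 'c': 6→0 ⇒ 7;  out={2}∪out(7)={2}
  fail(13) 'cabc': from fail(12)=1 chase 'c': 1→0 ⇒ 7;  out={3}∪out(7)={3}
  fail(16) 'ccab': from fail(15)=11 chase 'b': 11 ⇒ 12;  out=∅∪out(12)=∅
  fail(20) 'ccca': from fail(19)=14 chase 'a': 14 ⇒ 15;  out={5}∪out(15)={5,6}
  fail(5) 'baabd': from fail(4)=1 chase 'd': 1→0 ⇒ 6;  out={0}∪out(6)={0,1}
  fail(17) 'ccaba': from fail(16)=12 chase 'a': 12→1 ⇒ 2;  out=∅∪out(2)=∅
  fail(18) 'ccabac': from fail(17)=2 chase 'c': 2→0 ⇒ 7;  out={4}∪out(7)={4}

Run:
i=0 'b': node 0→1
i=1 'd': node 1→6 ·f  ** P1@[1:1]
i=2 'a': node 6→0 ·f
i=3 'c': node 0→7
i=4 'c': node 7→14
i=5 'c': node 14→19
i=6 'a': node 19→20  ** P5@[3:6],P6@[4:6]
i=7 'a': node 20→0 ·f
i=8 'b': node 0→1
i=9 'a': node 1→2
i=10 'a': node 2→3
i=11 'b': node 3→4
i=12 'd': node 4→5  ** P0@[8:12],P1@[12:12]
i=13 'c': node 5→7 ·f
i=14 'a': node 7→11
i=15 'b': node 11→12
i=16 'c': node 12→13  ** P3@[13:16]
i=17 'c': node 13→14 ·f
i=18 'c': node 14→19
i=19 'c': node 19→19 ·f
i=20 'a': node 19→20  ** P5@[17:20],P6@[18:20]
i=21 'a': node 20→0 ·f
i=22 'b': node 0→1
i=23 'd': node 1→6 ·f  ** P1@[23:23]
i=24 'd': node 6→6 ·f  ** P1@[24:24]
i=25 'b': node 6→1 ·f
i=26 'a': node 1→2
i=27 'c': node 2→7 ·f

Matches: [[1,1],[6,5],[6,6],[12,0],[12,1],[16,3],[20,5],[20,6],[23,1],[24,1]]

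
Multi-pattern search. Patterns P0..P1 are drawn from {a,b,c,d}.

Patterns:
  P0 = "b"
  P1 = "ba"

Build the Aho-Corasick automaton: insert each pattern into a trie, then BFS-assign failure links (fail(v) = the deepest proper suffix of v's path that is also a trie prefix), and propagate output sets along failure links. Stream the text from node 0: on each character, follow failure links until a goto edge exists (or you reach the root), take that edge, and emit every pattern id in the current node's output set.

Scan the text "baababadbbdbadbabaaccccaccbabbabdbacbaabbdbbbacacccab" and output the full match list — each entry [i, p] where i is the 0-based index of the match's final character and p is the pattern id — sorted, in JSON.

Build:
Trie nodes:
  0='ε' goto b→1
  1='b' goto a→2  [P0 ends]
  2='ba' goto ·  [P1 ends]

BFS fail/out derivation:
  fail(1) 'b': from fail(0)=0 chase 'b': 0 ⇒ 0;  out={0}∪out(0)={0}
  fail(2) 'ba': from fail(1)=0 chase 'a': 0 ⇒ 0;  out={1}∪out(0)={1}

Run:
[0] read 'b'  n0⇒n1  ** P0@[0:0]
[1] read 'a'  n1⇒n2  ** P1@[0:1]
[2] read 'a'  n2⇒n0 (via fail)
[3] read 'b'  n0⇒n1  ** P0@[3:3]
[4] read 'a'  n1⇒n2  ** P1@[3:4]
[5] read 'b'  n2⇒n1 (via fail)  ** P0@[5:5]
[6] read 'a'  n1⇒n2  ** P1@[5:6]
[7] read 'd'  n2⇒n0 (via fail)
[8] read 'b'  n0⇒n1  ** P0@[8:8]
[9] read 'b'  n1⇒n1 (via fail)  ** P0@[9:9]
[10] read 'd'  n1⇒n0 (via fail)
[11] read 'b'  n0⇒n1  ** P0@[11:11]
[12] read 'a'  n1⇒n2  ** P1@[11:12]
[13] read 'd'  n2⇒n0 (via fail)
[14] read 'b'  n0⇒n1  ** P0@[14:14]
[15] read 'a'  n1⇒n2  ** P1@[14:15]
[16] read 'b'  n2⇒n1 (via fail)  ** P0@[16:16]
[17] read 'a'  n1⇒n2  ** P1@[16:17]
[18] read 'a'  n2⇒n0 (via fail)
[19] read 'c'  n0⇒n0
[20] read 'c'  n0⇒n0
[21] read 'c'  n0⇒n0
[22] read 'c'  n0⇒n0
[23] read 'a'  n0⇒n0
[24] read 'c'  n0⇒n0
[25] read 'c'  n0⇒n0
[26] read 'b'  n0⇒n1  ** P0@[26:26]
[27] read 'a'  n1⇒n2  ** P1@[26:27]
[28] read 'b'  n2⇒n1 (via fail)  ** P0@[28:28]
[29] read 'b'  n1⇒n1 (via fail)  ** P0@[29:29]
[30] read 'a'  n1⇒n2  ** P1@[29:30]
[31] read 'b'  n2⇒n1 (via fail)  ** P0@[31:31]
[32] read 'd'  n1⇒n0 (via fail)
[33] read 'b'  n0⇒n1  ** P0@[33:33]
[34] read 'a'  n1⇒n2  ** P1@[33:34]
[35] read 'c'  n2⇒n0 (via fail)
[36] read 'b'  n0⇒n1  ** P0@[36:36]
[37] read 'a'  n1⇒n2  ** P1@[36:37]
[38] read 'a'  n2⇒n0 (via fail)
[39] read 'b'  n0⇒n1  ** P0@[39:39]
[40] read 'b'  n1⇒n1 (via fail)  ** P0@[40:40]
[41] read 'd'  n1⇒n0 (via fail)
[42] read 'b'  n0⇒n1  ** P0@[42:42]
[43] read 'b'  n1⇒n1 (via fail)  ** P0@[43:43]
[44] read 'b'  n1⇒n1 (via fail)  ** P0@[44:44]
[45] read 'a'  n1⇒n2  ** P1@[44:45]
[46] read 'c'  n2⇒n0 (via fail)
[47] read 'a'  n0⇒n0
[48] read 'c'  n0⇒n0
[49] read 'c'  n0⇒n0
[50] read 'c'  n0⇒n0
[51] read 'a'  n0⇒n0
[52] read 'b'  n0⇒n1  ** P0@[52:52]

All matches (sorted): [[0,0],[1,1],[3,0],[4,1],[5,0],[6,1],[8,0],[9,0],[11,0],[12,1],[14,0],[15,1],[16,0],[17,1],[26,0],[27,1],[28,0],[29,0],[30,1],[31,0],[33,0],[34,1],[36,0],[37,1],[39,0],[40,0],[42,0],[43,0],[44,0],[45,1],[52,0]]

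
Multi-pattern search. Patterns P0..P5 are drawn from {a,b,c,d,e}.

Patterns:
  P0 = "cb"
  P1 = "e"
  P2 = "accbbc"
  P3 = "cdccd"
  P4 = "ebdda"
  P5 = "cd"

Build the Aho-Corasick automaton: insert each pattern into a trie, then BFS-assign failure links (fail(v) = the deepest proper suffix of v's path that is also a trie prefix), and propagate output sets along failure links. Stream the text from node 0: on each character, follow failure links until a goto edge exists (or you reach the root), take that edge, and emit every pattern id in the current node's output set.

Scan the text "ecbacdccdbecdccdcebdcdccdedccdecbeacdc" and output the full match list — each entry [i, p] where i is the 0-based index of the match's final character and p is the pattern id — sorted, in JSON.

Build:
Trie nodes:
  0='ε' goto a→4 c→1 e→3
  1='c' goto b→2 d→10
  2='cb' goto ·  [P0 ends]
  3='e' goto b→14  [P1 ends]
  4='a' goto c→5
  5='ac' goto c→6
  6='acc' goto b→7
  7='accb' goto b→8
  8='accbb' goto c→9
  9='accbbc' goto ·  [P2 ends]
  10='cd' goto c→11  [P5 ends]
  11='cdc' goto c→12
  12='cdcc' goto d→13
  13='cdccd' goto ·  [P3 ends]
  14='eb' goto d→15
  15='ebd' goto d→16
  16='ebdd' goto a→17
  17='ebdda' goto ·  [P4 ends]

BFS fail/out derivation:
  fail(1) 'c': from fail(0)=0 chase 'c': 0 ⇒ 0;  out=∅∪out(0)=∅
  fail(3) 'e': from fail(0)=0 chase 'e': 0 ⇒ 0;  out={1}∪out(0)={1}
  fail(4) 'a': from fail(0)=0 chase 'a': 0 ⇒ 0;  out=∅∪out(0)=∅
  fail(2) 'cb': from fail(1)=0 chase 'b': 0 ⇒ 0;  out={0}∪out(0)={0}
  fail(5) 'ac': from fail(4)=0 chase 'c': 0 ⇒ 1;  out=∅∪out(1)=∅
  fail(10) 'cd': from fail(1)=0 chase 'd': 0 ⇒ 0;  out={5}∪out(0)={5}
  fail(14) 'eb': from fail(3)=0 chase 'b': 0 ⇒ 0;  out=∅∪out(0)=∅
  fail(6) 'acc': from fail(5)=1 chase 'c': 1→0 ⇒ 1;  out=∅∪out(1)=∅
  fail(11) 'cdc': from fail(10)=0 chase 'c': 0 ⇒ 1;  out=∅∪out(1)=∅
  fail(15) 'ebd': from fail(14)=0 chase 'd': 0 ⇒ 0;  out=∅∪out(0)=∅
  fail(7) 'accb': from fail(6)=1 chase 'b': 1 ⇒ 2;  out=∅∪out(2)={0}
  fail(12) 'cdcc': from fail(11)=1 chase 'c': 1→0 ⇒ 1;  out=∅∪out(1)=∅
  fail(16) 'ebdd': from fail(15)=0 chase 'd': 0 ⇒ 0;  out=∅∪out(0)=∅
  fail(8) 'accbb': from fail(7)=2 chase 'b': 2→0 ⇒ 0;  out=∅∪out(0)=∅
  fail(13) 'cdccd': from fail(12)=1 chase 'd': 1 ⇒ 10;  out={3}∪out(10)={3,5}
  fail(17) 'ebdda': from fail(16)=0 chase 'a': 0 ⇒ 4;  out={4}∪out(4)={4}
  fail(9) 'accbbc': from fail(8)=0 chase 'c': 0 ⇒ 1;  out={2}∪out(1)={2}

Run:
i=0 'e': node 0→3  → match P1@[0:0]
i=1 'c': node 3→1 (via fail)
i=2 'b': node 1→2  → match P0@[1:2]
i=3 'a': node 2→4 (via fail)
i=4 'c': node 4→5
i=5 'd': node 5→10 (via fail)  → match P5@[4:5]
i=6 'c': node 10→11
i=7 'c': node 11→12
i=8 'd': node 12→13  → match P3@[4:8],P5@[7:8]
i=9 'b': node 13→0 (via fail)
i=10 'e': node 0→3  → match P1@[10:10]
i=11 'c': node 3→1 (via fail)
i=12 'd': node 1→10  → match P5@[11:12]
i=13 'c': node 10→11
i=14 'c': node 11→12
i=15 'd': node 12→13  → match P3@[11:15],P5@[14:15]
i=16 'c': node 13→11 (via fail)
i=17 'e': node 11→3 (via fail)  → match P1@[17:17]
i=18 'b': node 3→14
i=19 'd': node 14→15
i=20 'c': node 15→1 (via fail)
i=21 'd': node 1→10  → match P5@[20:21]
i=22 'c': node 10→11
i=23 'c': node 11→12
i=24 'd': node 12→13  → match P3@[20:24],P5@[23:24]
i=25 'e': node 13→3 (via fail)  → match P1@[25:25]
i=26 'd': node 3→0 (via fail)
i=27 'c': node 0→1
i=28 'c': node 1→1 (via fail)
i=29 'd': node 1→10  → match P5@[28:29]
i=30 'e': node 10→3 (via fail)  → match P1@[30:30]
i=31 'c': node 3→1 (via fail)
i=32 'b': node 1→2  → match P0@[31:32]
i=33 'e': node 2→3 (via fail)  → match P1@[33:33]
i=34 'a': node 3→4 (via fail)
i=35 'c': node 4→5
i=36 'd': node 5→10 (via fail)  → match P5@[35:36]
i=37 'c': node 10→11

All matches (sorted): [[0,1],[2,0],[5,5],[8,3],[8,5],[10,1],[12,5],[15,3],[15,5],[17,1],[21,5],[24,3],[24,5],[25,1],[29,5],[30,1],[32,0],[33,1],[36,5]]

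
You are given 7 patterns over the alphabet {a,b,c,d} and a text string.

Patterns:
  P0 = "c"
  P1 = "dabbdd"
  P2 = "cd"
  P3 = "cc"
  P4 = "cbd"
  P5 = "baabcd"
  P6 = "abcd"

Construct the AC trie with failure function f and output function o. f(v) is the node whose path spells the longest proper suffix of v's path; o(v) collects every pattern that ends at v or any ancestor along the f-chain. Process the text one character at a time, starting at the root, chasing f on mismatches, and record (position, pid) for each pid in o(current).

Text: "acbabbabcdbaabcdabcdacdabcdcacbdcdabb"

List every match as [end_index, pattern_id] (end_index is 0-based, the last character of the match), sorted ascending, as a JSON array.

Construct AC machine:
Trie nodes:
  0='ε' goto a→18 b→12 c→1 d→2
  1='c' goto b→10 c→9 d→8  [P0 ends]
  2='d' goto a→3
  3='da' goto b→4
  4='dab' goto b→5
  5='dabb' goto d→6
  6='dabbd' goto d→7
  7='dabbdd' goto ·  [P1 ends]
  8='cd' goto ·  [P2 ends]
  9='cc' goto ·  [P3 ends]
  10='cb' goto d→11
  11='cbd' goto ·  [P4 ends]
  12='b' goto a→13
  13='ba' goto a→14
  14='baa' goto b→15
  15='baab' goto c→16
  16='baabc' goto d→17
  17='baabcd' goto ·  [P5 ends]
  18='a' goto b→19
  19='ab' goto c→20
  20='abc' goto d→21
  21='abcd' goto ·  [P6 ends]

BFS fail/out derivation:
  fail(1) 'c': from fail(0)=0 chase 'c': 0 ⇒ 0;  out={0}∪out(0)={0}
  fail(2) 'd': from fail(0)=0 chase 'd': 0 ⇒ 0;  out=∅∪out(0)=∅
  fail(12) 'b': from fail(0)=0 chase 'b': 0 ⇒ 0;  out=∅∪out(0)=∅
  fail(18) 'a': from fail(0)=0 chase 'a': 0 ⇒ 0;  out=∅∪out(0)=∅
  fail(3) 'da': from fail(2)=0 chase 'a': 0 ⇒ 18;  out=∅∪out(18)=∅
  fail(8) 'cd': from fail(1)=0 chase 'd': 0 ⇒ 2;  out={2}∪out(2)={2}
  fail(9) 'cc': from fail(1)=0 chase 'c': 0 ⇒ 1;  out={3}∪out(1)={0,3}
  fail(10) 'cb': from fail(1)=0 chase 'b': 0 ⇒ 12;  out=∅∪out(12)=∅
  fail(13) 'ba': from fail(12)=0 chase 'a': 0 ⇒ 18;  out=∅∪out(18)=∅
  fail(19) 'ab': from fail(18)=0 chase 'b': 0 ⇒ 12;  out=∅∪out(12)=∅
  fail(4) 'dab': from fail(3)=18 chase 'b': 18 ⇒ 19;  out=∅∪out(19)=∅
  fail(11) 'cbd': from fail(10)=12 chase 'd': 12→0 ⇒ 2;  out={4}∪out(2)={4}
  fail(14) 'baa': from fail(13)=18 chase 'a': 18→0 ⇒ 18;  out=∅∪out(18)=∅
  fail(20) 'abc': from fail(19)=12 chase 'c': 12→0 ⇒ 1;  out=∅∪out(1)={0}
  fail(5) 'dabb': from fail(4)=19 chase 'b': 19→12→0 ⇒ 12;  out=∅∪out(12)=∅
  fail(15) 'baab': from fail(14)=18 chase 'b': 18 ⇒ 19;  out=∅∪out(19)=∅
  fail(21) 'abcd': from fail(20)=1 chase 'd': 1 ⇒ 8;  out={6}∪out(8)={2,6}
  fail(6) 'dabbd': from fail(5)=12 chase 'd': 12→0 ⇒ 2;  out=∅∪out(2)=∅
  fail(16) 'baabc': from fail(15)=19 chase 'c': 19 ⇒ 20;  out=∅∪out(20)={0}
  fail(7) 'dabbdd': from fail(6)=2 chase 'd': 2→0 ⇒ 2;  out={1}∪out(2)={1}
  fail(17) 'baabcd': from fail(16)=20 chase 'd': 20 ⇒ 21;  out={5}∪out(21)={2,5,6}

Text stream:
[0] read 'a'  n0⇒n18
[1] read 'c'  n18⇒n1 (fail-walked)  emit P0@[1:1]
[2] read 'b'  n1⇒n10
[3] read 'a'  n10⇒n13 (fail-walked)
[4] read 'b'  n13⇒n19 (fail-walked)
[5] read 'b'  n19⇒n12 (fail-walked)
[6] read 'a'  n12⇒n13
[7] read 'b'  n13⇒n19 (fail-walked)
[8] read 'c'  n19⇒n20  emit P0@[8:8]
[9] read 'd'  n20⇒n21  emit P2@[8:9],P6@[6:9]
[10] read 'b'  n21⇒n12 (fail-walked)
[11] read 'a'  n12⇒n13
[12] read 'a'  n13⇒n14
[13] read 'b'  n14⇒n15
[14] read 'c'  n15⇒n16  emit P0@[14:14]
[15] read 'd'  n16⇒n17  emit P2@[14:15],P5@[10:15],P6@[12:15]
[16] read 'a'  n17⇒n3 (fail-walked)
[17] read 'b'  n3⇒n4
[18] read 'c'  n4⇒n20 (fail-walked)  emit P0@[18:18]
[19] read 'd'  n20⇒n21  emit P2@[18:19],P6@[16:19]
[20] read 'a'  n21⇒n3 (fail-walked)
[21] read 'c'  n3⇒n1 (fail-walked)  emit P0@[21:21]
[22] read 'd'  n1⇒n8  emit P2@[21:22]
[23] read 'a'  n8⇒n3 (fail-walked)
[24] read 'b'  n3⇒n4
[25] read 'c'  n4⇒n20 (fail-walked)  emit P0@[25:25]
[26] read 'd'  n20⇒n21  emit P2@[25:26],P6@[23:26]
[27] read 'c'  n21⇒n1 (fail-walked)  emit P0@[27:27]
[28] read 'a'  n1⇒n18 (fail-walked)
[29] read 'c'  n18⇒n1 (fail-walked)  emit P0@[29:29]
[30] read 'b'  n1⇒n10
[31] read 'd'  n10⇒n11  emit P4@[29:31]
[32] read 'c'  n11⇒n1 (fail-walked)  emit P0@[32:32]
[33] read 'd'  n1⇒n8  emit P2@[32:33]
[34] read 'a'  n8⇒n3 (fail-walked)
[35] read 'b'  n3⇒n4
[36] read 'b'  n4⇒n5

Result: [[1,0],[8,0],[9,2],[9,6],[14,0],[15,2],[15,5],[15,6],[18,0],[19,2],[19,6],[21,0],[22,2],[25,0],[26,2],[26,6],[27,0],[29,0],[31,4],[32,0],[33,2]]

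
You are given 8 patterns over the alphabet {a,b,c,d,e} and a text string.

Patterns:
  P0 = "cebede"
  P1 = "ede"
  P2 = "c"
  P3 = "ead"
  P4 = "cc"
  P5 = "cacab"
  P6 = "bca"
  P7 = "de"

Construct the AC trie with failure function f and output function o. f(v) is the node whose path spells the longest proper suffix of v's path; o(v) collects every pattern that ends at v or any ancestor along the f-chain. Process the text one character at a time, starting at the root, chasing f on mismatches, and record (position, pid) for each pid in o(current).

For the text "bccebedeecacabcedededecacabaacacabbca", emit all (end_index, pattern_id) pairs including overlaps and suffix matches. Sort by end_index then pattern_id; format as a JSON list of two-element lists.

Build:
Trie nodes:
  n0 'ε': b→17 c→1 d→20 e→7
  n1 'c': a→13 c→12 e→2  ←P2
  n2 'ce': b→3
  n3 'ceb': e→4
  n4 'cebe': d→5
  n5 'cebed': e→6
  n6 'cebede': ·  ←P0
  n7 'e': a→10 d→8
  n8 'ed': e→9
  n9 'ede': ·  ←P1
  n10 'ea': d→11
  n11 'ead': ·  ←P3
  n12 'cc': ·  ←P4
  n13 'ca': c→14
  n14 'cac': a→15
  n15 'caca': b→16
  n16 'cacab': ·  ←P5
  n17 'b': c→18
  n18 'bc': a→19
  n19 'bca': ·  ←P6
  n20 'd': e→21
  n21 'de': ·  ←P7

Failure links (BFS by depth):
  n1('c'): parent n0 fail=0; on 'c' 0 → fail=0;  out {2}∪∅={2}
  n7('e'): parent n0 fail=0; on 'e' 0 → fail=0;  out ∅∪∅=∅
  n17('b'): parent n0 fail=0; on 'b' 0 → fail=0;  out ∅∪∅=∅
  n20('d'): parent n0 fail=0; on 'd' 0 → fail=0;  out ∅∪∅=∅
  n2('ce'): parent n1 fail=0; on 'e' 0 → fail=7;  out ∅∪∅=∅
  n8('ed'): parent n7 fail=0; on 'd' 0 → fail=20;  out ∅∪∅=∅
  n10('ea'): parent n7 fail=0; on 'a' 0 → fail=0;  out ∅∪∅=∅
  n12('cc'): parent n1 fail=0; on 'c' 0 → fail=1;  out {4}∪{2}={2,4}
  n13('ca'): parent n1 fail=0; on 'a' 0 → fail=0;  out ∅∪∅=∅
  n18('bc'): parent n17 fail=0; on 'c' 0 → fail=1;  out ∅∪{2}={2}
  n21('de'): parent n20 fail=0; on 'e' 0 → fail=7;  out {7}∪∅={7}
  n3('ceb'): parent n2 fail=7; on 'b' 7→0 → fail=17;  out ∅∪∅=∅
  n9('ede'): parent n8 fail=20; on 'e' 20 → fail=21;  out {1}∪{7}={1,7}
  n11('ead'): parent n10 fail=0; on 'd' 0 → fail=20;  out {3}∪∅={3}
  n14('cac'): parent n13 fail=0; on 'c' 0 → fail=1;  out ∅∪{2}={2}
  n19('bca'): parent n18 fail=1; on 'a' 1 → fail=13;  out {6}∪∅={6}
  n4('cebe'): parent n3 fail=17; on 'e' 17→0 → fail=7;  out ∅∪∅=∅
  n15('caca'): parent n14 fail=1; on 'a' 1 → fail=13;  out ∅∪∅=∅
  n5('cebed'): parent n4 fail=7; on 'd' 7 → fail=8;  out ∅∪∅=∅
  n16('cacab'): parent n15 fail=13; on 'b' 13→0 → fail=17;  out {5}∪∅={5}
  n6('cebede'): parent n5 fail=8; on 'e' 8 → fail=9;  out {0}∪{1,7}={0,1,7}

Run:
pos 0 'b': at 17
pos 1 'c': at 18  emit P2@[1:1]
pos 2 'c': at 12 (via fail)  emit P2@[2:2],P4@[1:2]
pos 3 'e': at 2 (via fail)
pos 4 'b': at 3
pos 5 'e': at 4
pos 6 'd': at 5
pos 7 'e': at 6  emit P0@[2:7],P1@[5:7],P7@[6:7]
pos 8 'e': at 7 (via fail)
pos 9 'c': at 1 (via fail)  emit P2@[9:9]
pos 10 'a': at 13
pos 11 'c': at 14  emit P2@[11:11]
pos 12 'a': at 15
pos 13 'b': at 16  emit P5@[9:13]
pos 14 'c': at 18 (via fail)  emit P2@[14:14]
pos 15 'e': at 2 (via fail)
pos 16 'd': at 8 (via fail)
pos 17 'e': at 9  emit P1@[15:17],P7@[16:17]
pos 18 'd': at 8 (via fail)
pos 19 'e': at 9  emit P1@[17:19],P7@[18:19]
pos 20 'd': at 8 (via fail)
pos 21 'e': at 9  emit P1@[19:21],P7@[20:21]
pos 22 'c': at 1 (via fail)  emit P2@[22:22]
pos 23 'a': at 13
pos 24 'c': at 14  emit P2@[24:24]
pos 25 'a': at 15
pos 26 'b': at 16  emit P5@[22:26]
pos 27 'a': at 0 (via fail)
pos 28 'a': at 0
pos 29 'c': at 1  emit P2@[29:29]
pos 30 'a': at 13
pos 31 'c': at 14  emit P2@[31:31]
pos 32 'a': at 15
pos 33 'b': at 16  emit P5@[29:33]
pos 34 'b': at 17 (via fail)
pos 35 'c': at 18  emit P2@[35:35]
pos 36 'a': at 19  emit P6@[34:36]

Matches: [[1,2],[2,2],[2,4],[7,0],[7,1],[7,7],[9,2],[11,2],[13,5],[14,2],[17,1],[17,7],[19,1],[19,7],[21,1],[21,7],[22,2],[24,2],[26,5],[29,2],[31,2],[33,5],[35,2],[36,6]]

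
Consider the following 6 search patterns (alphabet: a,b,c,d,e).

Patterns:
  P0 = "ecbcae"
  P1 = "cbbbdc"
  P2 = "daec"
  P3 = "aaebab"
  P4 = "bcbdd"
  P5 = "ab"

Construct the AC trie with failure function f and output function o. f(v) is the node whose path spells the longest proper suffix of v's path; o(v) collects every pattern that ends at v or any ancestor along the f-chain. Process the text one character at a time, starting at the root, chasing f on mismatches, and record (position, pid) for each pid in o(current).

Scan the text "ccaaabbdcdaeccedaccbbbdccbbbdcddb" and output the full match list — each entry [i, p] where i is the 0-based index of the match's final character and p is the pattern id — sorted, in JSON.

Build automaton:
Trie nodes:
  0='ε' goto a→17 b→23 c→7 d→13 e→1
  1='e' goto c→2
  2='ec' goto b→3
  3='ecb' goto c→4
  4='ecbc' goto a→5
  5='ecbca' goto e→6
  6='ecbcae' goto ·  [P0 ends]
  7='c' goto b→8
  8='cb' goto b→9
  9='cbb' goto b→10
  10='cbbb' goto d→11
  11='cbbbd' goto c→12
  12='cbbbdc' goto ·  [P1 ends]
  13='d' goto a→14
  14='da' goto e→15
  15='dae' goto c→16
  16='daec' goto ·  [P2 ends]
  17='a' goto a→18 b→28
  18='aa' goto e→19
  19='aae' goto b→20
  20='aaeb' goto a→21
  21='aaeba' goto b→22
  22='aaebab' goto ·  [P3 ends]
  23='b' goto c→24
  24='bc' goto b→25
  25='bcb' goto d→26
  26='bcbd' goto d→27
  27='bcbdd' goto ·  [P4 ends]
  28='ab' goto ·  [P5 ends]

Failure links (BFS by depth):
  fail(1) 'e': from fail(0)=0 chase 'e': 0 ⇒ 0;  out=∅∪out(0)=∅
  fail(7) 'c': from fail(0)=0 chase 'c': 0 ⇒ 0;  out=∅∪out(0)=∅
  fail(13) 'd': from fail(0)=0 chase 'd': 0 ⇒ 0;  out=∅∪out(0)=∅
  fail(17) 'a': from fail(0)=0 chase 'a': 0 ⇒ 0;  out=∅∪out(0)=∅
  fail(23) 'b': from fail(0)=0 chase 'b': 0 ⇒ 0;  out=∅∪out(0)=∅
  fail(2) 'ec': from fail(1)=0 chase 'c': 0 ⇒ 7;  out=∅∪out(7)=∅
  fail(8) 'cb': from fail(7)=0 chase 'b': 0 ⇒ 23;  out=∅∪out(23)=∅
  fail(14) 'da': from fail(13)=0 chase 'a': 0 ⇒ 17;  out=∅∪out(17)=∅
  fail(18) 'aa': from fail(17)=0 chase 'a': 0 ⇒ 17;  out=∅∪out(17)=∅
  fail(24) 'bc': from fail(23)=0 chase 'c': 0 ⇒ 7;  out=∅∪out(7)=∅
  fail(28) 'ab': from fail(17)=0 chase 'b': 0 ⇒ 23;  out={5}∪out(23)={5}
  fail(3) 'ecb': from fail(2)=7 chase 'b': 7 ⇒ 8;  out=∅∪out(8)=∅
  fail(9) 'cbb': from fail(8)=23 chase 'b': 23→0 ⇒ 23;  out=∅∪out(23)=∅
  fail(15) 'dae': from fail(14)=17 chase 'e': 17→0 ⇒ 1;  out=∅∪out(1)=∅
  fail(19) 'aae': from fail(18)=17 chase 'e': 17→0 ⇒ 1;  out=∅∪out(1)=∅
  fail(25) 'bcb': from fail(24)=7 chase 'b': 7 ⇒ 8;  out=∅∪out(8)=∅
  fail(4) 'ecbc': from fail(3)=8 chase 'c': 8→23 ⇒ 24;  out=∅∪out(24)=∅
  fail(10) 'cbbb': from fail(9)=23 chase 'b': 23→0 ⇒ 23;  out=∅∪out(23)=∅
  fail(16) 'daec': from fail(15)=1 chase 'c': 1 ⇒ 2;  out={2}∪out(2)={2}
  fail(20) 'aaeb': from fail(19)=1 chase 'b': 1→0 ⇒ 23;  out=∅∪out(23)=∅
  fail(26) 'bcbd': from fail(25)=8 chase 'd': 8→23→0 ⇒ 13;  out=∅∪out(13)=∅
  fail(5) 'ecbca': from fail(4)=24 chase 'a': 24→7→0 ⇒ 17;  out=∅∪out(17)=∅
  fail(11) 'cbbbd': from fail(10)=23 chase 'd': 23→0 ⇒ 13;  out=∅∪out(13)=∅
  fail(21) 'aaeba': from fail(20)=23 chase 'a': 23→0 ⇒ 17;  out=∅∪out(17)=∅
  fail(27) 'bcbdd': from fail(26)=13 chase 'd': 13→0 ⇒ 13;  out={4}∪out(13)={4}
  fail(6) 'ecbcae': from fail(5)=17 chase 'e': 17→0 ⇒ 1;  out={0}∪out(1)={0}
  fail(12) 'cbbbdc': from fail(11)=13 chase 'c': 13→0 ⇒ 7;  out={1}∪out(7)={1}
  fail(22) 'aaebab': from fail(21)=17 chase 'b': 17 ⇒ 28;  out={3}∪out(28)={3,5}

Scan:
i=0 'c': node 0→7
i=1 'c': node 7→7 (via fail)
i=2 'a': node 7→17 (via fail)
i=3 'a': node 17→18
i=4 'a': node 18→18 (via fail)
i=5 'b': node 18→28 (via fail)  → match P5@[4:5]
i=6 'b': node 28→23 (via fail)
i=7 'd': node 23→13 (via fail)
i=8 'c': node 13→7 (via fail)
i=9 'd': node 7→13 (via fail)
i=10 'a': node 13→14
i=11 'e': node 14→15
i=12 'c': node 15→16  → match P2@[9:12]
i=13 'c': node 16→7 (via fail)
i=14 'e': node 7→1 (via fail)
i=15 'd': node 1→13 (via fail)
i=16 'a': node 13→14
i=17 'c': node 14→7 (via fail)
i=18 'c': node 7→7 (via fail)
i=19 'b': node 7→8
i=20 'b': node 8→9
i=21 'b': node 9→10
i=22 'd': node 10→11
i=23 'c': node 11→12  → match P1@[18:23]
i=24 'c': node 12→7 (via fail)
i=25 'b': node 7→8
i=26 'b': node 8→9
i=27 'b': node 9→10
i=28 'd': node 10→11
i=29 'c': node 11→12  → match P1@[24:29]
i=30 'd': node 12→13 (via fail)
i=31 'd': node 13→13 (via fail)
i=32 'b': node 13→23 (via fail)

Matches: [[5,5],[12,2],[23,1],[29,1]]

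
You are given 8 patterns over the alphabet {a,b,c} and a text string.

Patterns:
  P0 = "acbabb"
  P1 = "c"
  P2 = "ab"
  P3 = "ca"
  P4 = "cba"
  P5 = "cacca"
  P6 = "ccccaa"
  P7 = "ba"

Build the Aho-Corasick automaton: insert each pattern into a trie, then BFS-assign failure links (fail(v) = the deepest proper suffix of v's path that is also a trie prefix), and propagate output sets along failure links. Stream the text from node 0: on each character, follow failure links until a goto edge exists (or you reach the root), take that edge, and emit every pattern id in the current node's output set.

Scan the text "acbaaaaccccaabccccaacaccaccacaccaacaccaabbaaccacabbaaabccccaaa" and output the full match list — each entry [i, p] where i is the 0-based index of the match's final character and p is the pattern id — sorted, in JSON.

Build automaton:
Trie nodes:
  0='ε' goto a→1 b→20 c→7
  1='a' goto b→8 c→2
  2='ac' goto b→3
  3='acb' goto a→4
  4='acba' goto b→5
  5='acbab' goto b→6
  6='acbabb' goto ·  ←P0
  7='c' goto a→9 b→10 c→15  ←P1
  8='ab' goto ·  ←P2
  9='ca' goto c→12  ←P3
  10='cb' goto a→11
  11='cba' goto ·  ←P4
  12='cac' goto c→13
  13='cacc' goto a→14
  14='cacca' goto ·  ←P5
  15='cc' goto c→16
  16='ccc' goto c→17
  17='cccc' goto a→18
  18='cccca' goto a→19
  19='ccccaa' goto ·  ←P6
  20='b' goto a→21
  21='ba' goto ·  ←P7

Failure links (BFS by depth):
  n1('a'): parent n0 fail=0; on 'a' 0 → fail=0;  out ∅∪∅=∅
  n7('c'): parent n0 fail=0; on 'c' 0 → fail=0;  out {1}∪∅={1}
  n20('b'): parent n0 fail=0; on 'b' 0 → fail=0;  out ∅∪∅=∅
  n2('ac'): parent n1 fail=0; on 'c' 0 → fail=7;  out ∅∪{1}={1}
  n8('ab'): parent n1 fail=0; on 'b' 0 → fail=20;  out {2}∪∅={2}
  n9('ca'): parent n7 fail=0; on 'a' 0 → fail=1;  out {3}∪∅={3}
  n10('cb'): parent n7 fail=0; on 'b' 0 → fail=20;  out ∅∪∅=∅
  n15('cc'): parent n7 fail=0; on 'c' 0 → fail=7;  out ∅∪{1}={1}
  n21('ba'): parent n20 fail=0; on 'a' 0 → fail=1;  out {7}∪∅={7}
  n3('acb'): parent n2 fail=7; on 'b' 7 → fail=10;  out ∅∪∅=∅
  n11('cba'): parent n10 fail=20; on 'a' 20 → fail=21;  out {4}∪{7}={4,7}
  n12('cac'): parent n9 fail=1; on 'c' 1 → fail=2;  out ∅∪{1}={1}
  n16('ccc'): parent n15 fail=7; on 'c' 7 → fail=15;  out ∅∪{1}={1}
  n4('acba'): parent n3 fail=10; on 'a' 10 → fail=11;  out ∅∪{4,7}={4,7}
  n13('cacc'): parent n12 fail=2; on 'c' 2→7 → fail=15;  out ∅∪{1}={1}
  n17('cccc'): parent n16 fail=15; on 'c' 15 → fail=16;  out ∅∪{1}={1}
  n5('acbab'): parent n4 fail=11; on 'b' 11→21→1 → fail=8;  out ∅∪{2}={2}
  n14('cacca'): parent n13 fail=15; on 'a' 15→7 → fail=9;  out {5}∪{3}={3,5}
  n18('cccca'): parent n17 fail=16; on 'a' 16→15→7 → fail=9;  out ∅∪{3}={3}
  n6('acbabb'): parent n5 fail=8; on 'b' 8→20→0 → fail=20;  out {0}∪∅={0}
  n19('ccccaa'): parent n18 fail=9; on 'a' 9→1→0 → fail=1;  out {6}∪∅={6}

Text stream:
pos 0 'a': at 1
pos 1 'c': at 2  emit P1@[1:1]
pos 2 'b': at 3
pos 3 'a': at 4  emit P4@[1:3],P7@[2:3]
pos 4 'a': at 1 ·f
pos 5 'a': at 1 ·f
pos 6 'a': at 1 ·f
pos 7 'c': at 2  emit P1@[7:7]
pos 8 'c': at 15 ·f  emit P1@[8:8]
pos 9 'c': at 16  emit P1@[9:9]
pos 10 'c': at 17  emit P1@[10:10]
pos 11 'a': at 18  emit P3@[10:11]
pos 12 'a': at 19  emit P6@[7:12]
pos 13 'b': at 8 ·f  emit P2@[12:13]
pos 14 'c': at 7 ·f  emit P1@[14:14]
pos 15 'c': at 15  emit P1@[15:15]
pos 16 'c': at 16  emit P1@[16:16]
pos 17 'c': at 17  emit P1@[17:17]
pos 18 'a': at 18  emit P3@[17:18]
pos 19 'a': at 19  emit P6@[14:19]
pos 20 'c': at 2 ·f  emit P1@[20:20]
pos 21 'a': at 9 ·f  emit P3@[20:21]
pos 22 'c': at 12  emit P1@[22:22]
pos 23 'c': at 13  emit P1@[23:23]
pos 24 'a': at 14  emit P3@[23:24],P5@[20:24]
pos 25 'c': at 12 ·f  emit P1@[25:25]
pos 26 'c': at 13  emit P1@[26:26]
pos 27 'a': at 14  emit P3@[26:27],P5@[23:27]
pos 28 'c': at 12 ·f  emit P1@[28:28]
pos 29 'a': at 9 ·f  emit P3@[28:29]
pos 30 'c': at 12  emit P1@[30:30]
pos 31 'c': at 13  emit P1@[31:31]
pos 32 'a': at 14  emit P3@[31:32],P5@[28:32]
pos 33 'a': at 1 ·f
pos 34 'c': at 2  emit P1@[34:34]
pos 35 'a': at 9 ·f  emit P3@[34:35]
pos 36 'c': at 12  emit P1@[36:36]
pos 37 'c': at 13  emit P1@[37:37]
pos 38 'a': at 14  emit P3@[37:38],P5@[34:38]
pos 39 'a': at 1 ·f
pos 40 'b': at 8  emit P2@[39:40]
pos 41 'b': at 20 ·f
pos 42 'a': at 21  emit P7@[41:42]
pos 43 'a': at 1 ·f
pos 44 'c': at 2  emit P1@[44:44]
pos 45 'c': at 15 ·f  emit P1@[45:45]
pos 46 'a': at 9 ·f  emit P3@[45:46]
pos 47 'c': at 12  emit P1@[47:47]
pos 48 'a': at 9 ·f  emit P3@[47:48]
pos 49 'b': at 8 ·f  emit P2@[48:49]
pos 50 'b': at 20 ·f
pos 51 'a': at 21  emit P7@[50:51]
pos 52 'a': at 1 ·f
pos 53 'a': at 1 ·f
pos 54 'b': at 8  emit P2@[53:54]
pos 55 'c': at 7 ·f  emit P1@[55:55]
pos 56 'c': at 15  emit P1@[56:56]
pos 57 'c': at 16  emit P1@[57:57]
pos 58 'c': at 17  emit P1@[58:58]
pos 59 'a': at 18  emit P3@[58:59]
pos 60 'a': at 19  emit P6@[55:60]
pos 61 'a': at 1 ·f

All matches (sorted): [[1,1],[3,4],[3,7],[7,1],[8,1],[9,1],[10,1],[11,3],[12,6],[13,2],[14,1],[15,1],[16,1],[17,1],[18,3],[19,6],[20,1],[21,3],[22,1],[23,1],[24,3],[24,5],[25,1],[26,1],[27,3],[27,5],[28,1],[29,3],[30,1],[31,1],[32,3],[32,5],[34,1],[35,3],[36,1],[37,1],[38,3],[38,5],[40,2],[42,7],[44,1],[45,1],[46,3],[47,1],[48,3],[49,2],[51,7],[54,2],[55,1],[56,1],[57,1],[58,1],[59,3],[60,6]]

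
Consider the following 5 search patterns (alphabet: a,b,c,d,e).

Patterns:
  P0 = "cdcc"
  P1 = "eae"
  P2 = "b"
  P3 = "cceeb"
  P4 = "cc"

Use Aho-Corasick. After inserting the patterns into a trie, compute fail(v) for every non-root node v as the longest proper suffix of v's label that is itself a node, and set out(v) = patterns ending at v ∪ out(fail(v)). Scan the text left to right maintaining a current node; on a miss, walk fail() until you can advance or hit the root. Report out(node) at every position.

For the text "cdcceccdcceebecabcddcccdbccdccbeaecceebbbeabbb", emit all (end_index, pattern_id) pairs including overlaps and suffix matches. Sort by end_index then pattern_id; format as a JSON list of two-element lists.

Build automaton:
Trie nodes:
  n0 'ε': b→8 c→1 e→5
  n1 'c': c→9 d→2
  n2 'cd': c→3
  n3 'cdc': c→4
  n4 'cdcc': ·  ←P0
  n5 'e': a→6
  n6 'ea': e→7
  n7 'eae': ·  ←P1
  n8 'b': ·  ←P2
  n9 'cc': e→10  ←P4
  n10 'cce': e→11
  n11 'ccee': b→12
  n12 'cceeb': ·  ←P3

Failure links (BFS by depth):
  fail(1) 'c': from fail(0)=0 chase 'c': 0 ⇒ 0;  out=∅∪out(0)=∅
  fail(5) 'e': from fail(0)=0 chase 'e': 0 ⇒ 0;  out=∅∪out(0)=∅
  fail(8) 'b': from fail(0)=0 chase 'b': 0 ⇒ 0;  out={2}∪out(0)={2}
  fail(2) 'cd': from fail(1)=0 chase 'd': 0 ⇒ 0;  out=∅∪out(0)=∅
  fail(6) 'ea': from fail(5)=0 chase 'a': 0 ⇒ 0;  out=∅∪out(0)=∅
  fail(9) 'cc': from fail(1)=0 chase 'c': 0 ⇒ 1;  out={4}∪out(1)={4}
  fail(3) 'cdc': from fail(2)=0 chase 'c': 0 ⇒ 1;  out=∅∪out(1)=∅
  fail(7) 'eae': from fail(6)=0 chase 'e': 0 ⇒ 5;  out={1}∪out(5)={1}
  fail(10) 'cce': from fail(9)=1 chase 'e': 1→0 ⇒ 5;  out=∅∪out(5)=∅
  fail(4) 'cdcc': from fail(3)=1 chase 'c': 1 ⇒ 9;  out={0}∪out(9)={0,4}
  fail(11) 'ccee': from fail(10)=5 chase 'e': 5→0 ⇒ 5;  out=∅∪out(5)=∅
  fail(12) 'cceeb': from fail(11)=5 chase 'b': 5→0 ⇒ 8;  out={3}∪out(8)={2,3}

Scan:
i=0 'c': node 0→1
i=1 'd': node 1→2
i=2 'c': node 2→3
i=3 'c': node 3→4  ** P0@[0:3],P4@[2:3]
i=4 'e': node 4→10 ·f
i=5 'c': node 10→1 ·f
i=6 'c': node 1→9  ** P4@[5:6]
i=7 'd': node 9→2 ·f
i=8 'c': node 2→3
i=9 'c': node 3→4  ** P0@[6:9],P4@[8:9]
i=10 'e': node 4→10 ·f
i=11 'e': node 10→11
i=12 'b': node 11→12  ** P2@[12:12],P3@[8:12]
i=13 'e': node 12→5 ·f
i=14 'c': node 5→1 ·f
i=15 'a': node 1→0 ·f
i=16 'b': node 0→8  ** P2@[16:16]
i=17 'c': node 8→1 ·f
i=18 'd': node 1→2
i=19 'd': node 2→0 ·f
i=20 'c': node 0→1
i=21 'c': node 1→9  ** P4@[20:21]
i=22 'c': node 9→9 ·f  ** P4@[21:22]
i=23 'd': node 9→2 ·f
i=24 'b': node 2→8 ·f  ** P2@[24:24]
i=25 'c': node 8→1 ·f
i=26 'c': node 1→9  ** P4@[25:26]
i=27 'd': node 9→2 ·f
i=28 'c': node 2→3
i=29 'c': node 3→4  ** P0@[26:29],P4@[28:29]
i=30 'b': node 4→8 ·f  ** P2@[30:30]
i=31 'e': node 8→5 ·f
i=32 'a': node 5→6
i=33 'e': node 6→7  ** P1@[31:33]
i=34 'c': node 7→1 ·f
i=35 'c': node 1→9  ** P4@[34:35]
i=36 'e': node 9→10
i=37 'e': node 10→11
i=38 'b': node 11→12  ** P2@[38:38],P3@[34:38]
i=39 'b': node 12→8 ·f  ** P2@[39:39]
i=40 'b': node 8→8 ·f  ** P2@[40:40]
i=41 'e': node 8→5 ·f
i=42 'a': node 5→6
i=43 'b': node 6→8 ·f  ** P2@[43:43]
i=44 'b': node 8→8 ·f  ** P2@[44:44]
i=45 'b': node 8→8 ·f  ** P2@[45:45]

All matches (sorted): [[3,0],[3,4],[6,4],[9,0],[9,4],[12,2],[12,3],[16,2],[21,4],[22,4],[24,2],[26,4],[29,0],[29,4],[30,2],[33,1],[35,4],[38,2],[38,3],[39,2],[40,2],[43,2],[44,2],[45,2]]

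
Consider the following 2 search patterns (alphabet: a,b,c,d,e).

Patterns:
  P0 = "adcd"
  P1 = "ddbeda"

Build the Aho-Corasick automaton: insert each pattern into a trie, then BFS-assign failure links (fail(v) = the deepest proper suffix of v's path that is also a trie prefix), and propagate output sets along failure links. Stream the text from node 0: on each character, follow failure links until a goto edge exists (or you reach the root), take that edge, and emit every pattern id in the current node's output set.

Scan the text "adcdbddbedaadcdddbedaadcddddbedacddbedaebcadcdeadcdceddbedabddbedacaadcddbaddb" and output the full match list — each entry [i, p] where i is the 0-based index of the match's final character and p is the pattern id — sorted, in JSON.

Build automaton:
Trie nodes:
  n0 'ε': a→1 d→5
  n1 'a': d→2
  n2 'ad': c→3
  n3 'adc': d→4
  n4 'adcd': ·  [P0 ends]
  n5 'd': d→6
  n6 'dd': b→7
  n7 'ddb': e→8
  n8 'ddbe': d→9
  n9 'ddbed': a→10
  n10 'ddbeda': ·  [P1 ends]

Failure links (BFS by depth):
  n1('a'): parent n0 fail=0; on 'a' 0 → fail=0;  out ∅∪∅=∅
  n5('d'): parent n0 fail=0; on 'd' 0 → fail=0;  out ∅∪∅=∅
  n2('ad'): parent n1 fail=0; on 'd' 0 → fail=5;  out ∅∪∅=∅
  n6('dd'): parent n5 fail=0; on 'd' 0 → fail=5;  out ∅∪∅=∅
  n3('adc'): parent n2 fail=5; on 'c' 5→0 → fail=0;  out ∅∪∅=∅
  n7('ddb'): parent n6 fail=5; on 'b' 5→0 → fail=0;  out ∅∪∅=∅
  n4('adcd'): parent n3 fail=0; on 'd' 0 → fail=5;  out {0}∪∅={0}
  n8('ddbe'): parent n7 fail=0; on 'e' 0 → fail=0;  out ∅∪∅=∅
  n9('ddbed'): parent n8 fail=0; on 'd' 0 → fail=5;  out ∅∪∅=∅
  n10('ddbeda'): parent n9 fail=5; on 'a' 5→0 → fail=1;  out {1}∪∅={1}

Run:
pos 0 'a': at 1
pos 1 'd': at 2
pos 2 'c': at 3
pos 3 'd': at 4  → match P0@[0:3]
pos 4 'b': at 0 (fail-walked)
pos 5 'd': at 5
pos 6 'd': at 6
pos 7 'b': at 7
pos 8 'e': at 8
pos 9 'd': at 9
pos 10 'a': at 10  → match P1@[5:10]
pos 11 'a': at 1 (fail-walked)
pos 12 'd': at 2
pos 13 'c': at 3
pos 14 'd': at 4  → match P0@[11:14]
pos 15 'd': at 6 (fail-walked)
pos 16 'd': at 6 (fail-walked)
pos 17 'b': at 7
pos 18 'e': at 8
pos 19 'd': at 9
pos 20 'a': at 10  → match P1@[15:20]
pos 21 'a': at 1 (fail-walked)
pos 22 'd': at 2
pos 23 'c': at 3
pos 24 'd': at 4  → match P0@[21:24]
pos 25 'd': at 6 (fail-walked)
pos 26 'd': at 6 (fail-walked)
pos 27 'd': at 6 (fail-walked)
pos 28 'b': at 7
pos 29 'e': at 8
pos 30 'd': at 9
pos 31 'a': at 10  → match P1@[26:31]
pos 32 'c': at 0 (fail-walked)
pos 33 'd': at 5
pos 34 'd': at 6
pos 35 'b': at 7
pos 36 'e': at 8
pos 37 'd': at 9
pos 38 'a': at 10  → match P1@[33:38]
pos 39 'e': at 0 (fail-walked)
pos 40 'b': at 0
pos 41 'c': at 0
pos 42 'a': at 1
pos 43 'd': at 2
pos 44 'c': at 3
pos 45 'd': at 4  → match P0@[42:45]
pos 46 'e': at 0 (fail-walked)
pos 47 'a': at 1
pos 48 'd': at 2
pos 49 'c': at 3
pos 50 'd': at 4  → match P0@[47:50]
pos 51 'c': at 0 (fail-walked)
pos 52 'e': at 0
pos 53 'd': at 5
pos 54 'd': at 6
pos 55 'b': at 7
pos 56 'e': at 8
pos 57 'd': at 9
pos 58 'a': at 10  → match P1@[53:58]
pos 59 'b': at 0 (fail-walked)
pos 60 'd': at 5
pos 61 'd': at 6
pos 62 'b': at 7
pos 63 'e': at 8
pos 64 'd': at 9
pos 65 'a': at 10  → match P1@[60:65]
pos 66 'c': at 0 (fail-walked)
pos 67 'a': at 1
pos 68 'a': at 1 (fail-walked)
pos 69 'd': at 2
pos 70 'c': at 3
pos 71 'd': at 4  → match P0@[68:71]
pos 72 'd': at 6 (fail-walked)
pos 73 'b': at 7
pos 74 'a': at 1 (fail-walked)
pos 75 'd': at 2
pos 76 'd': at 6 (fail-walked)
pos 77 'b': at 7

All matches (sorted): [[3,0],[10,1],[14,0],[20,1],[24,0],[31,1],[38,1],[45,0],[50,0],[58,1],[65,1],[71,0]]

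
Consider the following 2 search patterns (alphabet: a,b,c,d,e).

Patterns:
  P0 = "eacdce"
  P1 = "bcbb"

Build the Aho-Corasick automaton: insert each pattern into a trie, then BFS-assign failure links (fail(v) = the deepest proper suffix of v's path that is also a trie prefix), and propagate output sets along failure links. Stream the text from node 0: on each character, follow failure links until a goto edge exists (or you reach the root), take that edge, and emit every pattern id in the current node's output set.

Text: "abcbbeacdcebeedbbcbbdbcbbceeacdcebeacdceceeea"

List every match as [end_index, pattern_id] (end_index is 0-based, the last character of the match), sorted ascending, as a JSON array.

Build:
Trie (insert patterns):
  0='ε' goto b→7 e→1
  1='e' goto a→2
  2='ea' goto c→3
  3='eac' goto d→4
  4='eacd' goto c→5
  5='eacdc' goto e→6
  6='eacdce' goto ·  [P0 ends]
  7='b' goto c→8
  8='bc' goto b→9
  9='bcb' goto b→10
  10='bcbb' goto ·  [P1 ends]

BFS fail/out derivation:
  fail(1) 'e': from fail(0)=0 chase 'e': 0 ⇒ 0;  out=∅∪out(0)=∅
  fail(7) 'b': from fail(0)=0 chase 'b': 0 ⇒ 0;  out=∅∪out(0)=∅
  fail(2) 'ea': from fail(1)=0 chase 'a': 0 ⇒ 0;  out=∅∪out(0)=∅
  fail(8) 'bc': from fail(7)=0 chase 'c': 0 ⇒ 0;  out=∅∪out(0)=∅
  fail(3) 'eac': from fail(2)=0 chase 'c': 0 ⇒ 0;  out=∅∪out(0)=∅
  fail(9) 'bcb': from fail(8)=0 chase 'b': 0 ⇒ 7;  out=∅∪out(7)=∅
  fail(4) 'eacd': from fail(3)=0 chase 'd': 0 ⇒ 0;  out=∅∪out(0)=∅
  fail(10) 'bcbb': from fail(9)=7 chase 'b': 7→0 ⇒ 7;  out={1}∪out(7)={1}
  fail(5) 'eacdc': from fail(4)=0 chase 'c': 0 ⇒ 0;  out=∅∪out(0)=∅
  fail(6) 'eacdce': from fail(5)=0 chase 'e': 0 ⇒ 1;  out={0}∪out(1)={0}

Scan:
i=0 'a': node 0→0
i=1 'b': node 0→7
i=2 'c': node 7→8
i=3 'b': node 8→9
i=4 'b': node 9→10  emit P1@[1:4]
i=5 'e': node 10→1 (via fail)
i=6 'a': node 1→2
i=7 'c': node 2→3
i=8 'd': node 3→4
i=9 'c': node 4→5
i=10 'e': node 5→6  emit P0@[5:10]
i=11 'b': node 6→7 (via fail)
i=12 'e': node 7→1 (via fail)
i=13 'e': node 1→1 (via fail)
i=14 'd': node 1→0 (via fail)
i=15 'b': node 0→7
i=16 'b': node 7→7 (via fail)
i=17 'c': node 7→8
i=18 'b': node 8→9
i=19 'b': node 9→10  emit P1@[16:19]
i=20 'd': node 10→0 (via fail)
i=21 'b': node 0→7
i=22 'c': node 7→8
i=23 'b': node 8→9
i=24 'b': node 9→10  emit P1@[21:24]
i=25 'c': node 10→8 (via fail)
i=26 'e': node 8→1 (via fail)
i=27 'e': node 1→1 (via fail)
i=28 'a': node 1→2
i=29 'c': node 2→3
i=30 'd': node 3→4
i=31 'c': node 4→5
i=32 'e': node 5→6  emit P0@[27:32]
i=33 'b': node 6→7 (via fail)
i=34 'e': node 7→1 (via fail)
i=35 'a': node 1→2
i=36 'c': node 2→3
i=37 'd': node 3→4
i=38 'c': node 4→5
i=39 'e': node 5→6  emit P0@[34:39]
i=40 'c': node 6→0 (via fail)
i=41 'e': node 0→1
i=42 'e': node 1→1 (via fail)
i=43 'e': node 1→1 (via fail)
i=44 'a': node 1→2

All matches (sorted): [[4,1],[10,0],[19,1],[24,1],[32,0],[39,0]]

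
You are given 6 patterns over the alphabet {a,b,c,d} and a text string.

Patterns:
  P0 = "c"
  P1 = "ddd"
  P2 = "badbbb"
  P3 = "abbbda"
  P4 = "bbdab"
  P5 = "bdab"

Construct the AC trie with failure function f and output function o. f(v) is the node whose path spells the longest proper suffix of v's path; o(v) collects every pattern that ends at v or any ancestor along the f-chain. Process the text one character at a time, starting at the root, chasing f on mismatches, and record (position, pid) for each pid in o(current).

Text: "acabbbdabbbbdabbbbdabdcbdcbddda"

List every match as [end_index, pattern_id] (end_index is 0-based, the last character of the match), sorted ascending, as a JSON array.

Build:
Trie nodes:
  0='ε' goto a→11 b→5 c→1 d→2
  1='c' goto ·  ←P0
  2='d' goto d→3
  3='dd' goto d→4
  4='ddd' goto ·  ←P1
  5='b' goto a→6 b→17 d→21
  6='ba' goto d→7
  7='bad' goto b→8
  8='badb' goto b→9
  9='badbb' goto b→10
  10='badbbb' goto ·  ←P2
  11='a' goto b→12
  12='ab' goto b→13
  13='abb' goto b→14
  14='abbb' goto d→15
  15='abbbd' goto a→16
  16='abbbda' goto ·  ←P3
  17='bb' goto d→18
  18='bbd' goto a→19
  19='bbda' goto b→20
  20='bbdab' goto ·  ←P4
  21='bd' goto a→22
  22='bda' goto b→23
  23='bdab' goto ·  ←P5

BFS fail/out derivation:
  fail(1) 'c': from fail(0)=0 chase 'c': 0 ⇒ 0;  out={0}∪out(0)={0}
  fail(2) 'd': from fail(0)=0 chase 'd': 0 ⇒ 0;  out=∅∪out(0)=∅
  fail(5) 'b': from fail(0)=0 chase 'b': 0 ⇒ 0;  out=∅∪out(0)=∅
  fail(11) 'a': from fail(0)=0 chase 'a': 0 ⇒ 0;  out=∅∪out(0)=∅
  fail(3) 'dd': from fail(2)=0 chase 'd': 0 ⇒ 2;  out=∅∪out(2)=∅
  fail(6) 'ba': from fail(5)=0 chase 'a': 0 ⇒ 11;  out=∅∪out(11)=∅
  fail(12) 'ab': from fail(11)=0 chase 'b': 0 ⇒ 5;  out=∅∪out(5)=∅
  fail(17) 'bb': from fail(5)=0 chase 'b': 0 ⇒ 5;  out=∅∪out(5)=∅
  fail(21) 'bd': from fail(5)=0 chase 'd': 0 ⇒ 2;  out=∅∪out(2)=∅
  fail(4) 'ddd': from fail(3)=2 chase 'd': 2 ⇒ 3;  out={1}∪out(3)={1}
  fail(7) 'bad': from fail(6)=11 chase 'd': 11→0 ⇒ 2;  out=∅∪out(2)=∅
  fail(13) 'abb': from fail(12)=5 chase 'b': 5 ⇒ 17;  out=∅∪out(17)=∅
  fail(18) 'bbd': from fail(17)=5 chase 'd': 5 ⇒ 21;  out=∅∪out(21)=∅
  fail(22) 'bda': from fail(21)=2 chase 'a': 2→0 ⇒ 11;  out=∅∪out(11)=∅
  fail(8) 'badb': from fail(7)=2 chase 'b': 2→0 ⇒ 5;  out=∅∪out(5)=∅
  fail(14) 'abbb': from fail(13)=17 chase 'b': 17→5 ⇒ 17;  out=∅∪out(17)=∅
  fail(19) 'bbda': from fail(18)=21 chase 'a': 21 ⇒ 22;  out=∅∪out(22)=∅
  fail(23) 'bdab': from fail(22)=11 chase 'b': 11 ⇒ 12;  out={5}∪out(12)={5}
  fail(9) 'badbb': from fail(8)=5 chase 'b': 5 ⇒ 17;  out=∅∪out(17)=∅
  fail(15) 'abbbd': from fail(14)=17 chase 'd': 17 ⇒ 18;  out=∅∪out(18)=∅
  fail(20) 'bbdab': from fail(19)=22 chase 'b': 22 ⇒ 23;  out={4}∪out(23)={4,5}
  fail(10) 'badbbb': from fail(9)=17 chase 'b': 17→5 ⇒ 17;  out={2}∪out(17)={2}
  fail(16) 'abbbda': from fail(15)=18 chase 'a': 18 ⇒ 19;  out={3}∪out(19)={3}

Text stream:
[0] read 'a'  n0⇒n11
[1] read 'c'  n11⇒n1 ·f  → match P0@[1:1]
[2] read 'a'  n1⇒n11 ·f
[3] read 'b'  n11⇒n12
[4] read 'b'  n12⇒n13
[5] read 'b'  n13⇒n14
[6] read 'd'  n14⇒n15
[7] read 'a'  n15⇒n16  → match P3@[2:7]
[8] read 'b'  n16⇒n20 ·f  → match P4@[4:8],P5@[5:8]
[9] read 'b'  n20⇒n13 ·f
[10] read 'b'  n13⇒n14
[11] read 'b'  n14⇒n17 ·f
[12] read 'd'  n17⇒n18
[13] read 'a'  n18⇒n19
[14] read 'b'  n19⇒n20  → match P4@[10:14],P5@[11:14]
[15] read 'b'  n20⇒n13 ·f
[16] read 'b'  n13⇒n14
[17] read 'b'  n14⇒n17 ·f
[18] read 'd'  n17⇒n18
[19] read 'a'  n18⇒n19
[20] read 'b'  n19⇒n20  → match P4@[16:20],P5@[17:20]
[21] read 'd'  n20⇒n21 ·f
[22] read 'c'  n21⇒n1 ·f  → match P0@[22:22]
[23] read 'b'  n1⇒n5 ·f
[24] read 'd'  n5⇒n21
[25] read 'c'  n21⇒n1 ·f  → match P0@[25:25]
[26] read 'b'  n1⇒n5 ·f
[27] read 'd'  n5⇒n21
[28] read 'd'  n21⇒n3 ·f
[29] read 'd'  n3⇒n4  → match P1@[27:29]
[30] read 'a'  n4⇒n11 ·f

Result: [[1,0],[7,3],[8,4],[8,5],[14,4],[14,5],[20,4],[20,5],[22,0],[25,0],[29,1]]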